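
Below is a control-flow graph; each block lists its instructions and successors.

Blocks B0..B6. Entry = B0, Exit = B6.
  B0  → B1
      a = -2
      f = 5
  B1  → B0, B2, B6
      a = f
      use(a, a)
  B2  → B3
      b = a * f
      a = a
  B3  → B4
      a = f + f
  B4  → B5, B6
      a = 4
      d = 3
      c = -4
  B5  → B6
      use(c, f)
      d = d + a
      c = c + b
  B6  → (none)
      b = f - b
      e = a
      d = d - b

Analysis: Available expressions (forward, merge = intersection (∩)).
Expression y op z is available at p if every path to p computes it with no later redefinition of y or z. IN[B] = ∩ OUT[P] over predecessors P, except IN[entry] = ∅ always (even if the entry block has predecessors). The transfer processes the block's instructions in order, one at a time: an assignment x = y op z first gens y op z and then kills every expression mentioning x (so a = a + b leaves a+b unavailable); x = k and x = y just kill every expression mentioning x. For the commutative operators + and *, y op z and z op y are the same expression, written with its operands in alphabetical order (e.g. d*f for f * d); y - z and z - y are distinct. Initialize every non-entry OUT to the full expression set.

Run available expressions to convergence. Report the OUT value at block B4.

Answer: {f+f}

Working:
Per-block solution:
  B0:  IN={}  OUT={}
  B1:  IN={}  OUT={}
  B2:  IN={}  OUT={}
  B3:  IN={}  OUT={f+f}
  B4:  IN={f+f}  OUT={f+f}
  B5:  IN={f+f}  OUT={f+f}
  B6:  IN={}  OUT={}

Merge at B4: IN[B4] = OUT[B3] = {f+f}
Applying B4's transfer function to that IN value gives OUT[B4] (row B4 above).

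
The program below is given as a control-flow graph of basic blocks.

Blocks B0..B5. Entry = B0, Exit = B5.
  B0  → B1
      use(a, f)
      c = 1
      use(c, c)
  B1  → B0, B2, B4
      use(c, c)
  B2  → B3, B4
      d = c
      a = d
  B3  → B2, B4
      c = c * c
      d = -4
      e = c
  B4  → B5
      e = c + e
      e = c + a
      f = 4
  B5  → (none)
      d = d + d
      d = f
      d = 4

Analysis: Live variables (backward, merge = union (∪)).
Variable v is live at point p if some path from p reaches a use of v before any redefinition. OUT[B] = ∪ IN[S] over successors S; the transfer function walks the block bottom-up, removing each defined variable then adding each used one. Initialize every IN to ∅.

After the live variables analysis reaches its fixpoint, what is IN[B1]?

Answer: {a, c, d, e, f}

Derivation:
Converged values:
  B0:   IN={a, d, e, f}   OUT={a, c, d, e, f}
  B1:   IN={a, c, d, e, f}   OUT={a, c, d, e, f}
  B2:   IN={c, e}   OUT={a, c, d, e}
  B3:   IN={a, c}   OUT={a, c, d, e}
  B4:   IN={a, c, d, e}   OUT={d, f}
  B5:   IN={d, f}   OUT={}

Merge at B1: OUT[B1] = IN[B0] ⊔ IN[B2] ⊔ IN[B4] = {a, c, d, e, f}
Applying B1's transfer function to that OUT value gives IN[B1] (row B1 above).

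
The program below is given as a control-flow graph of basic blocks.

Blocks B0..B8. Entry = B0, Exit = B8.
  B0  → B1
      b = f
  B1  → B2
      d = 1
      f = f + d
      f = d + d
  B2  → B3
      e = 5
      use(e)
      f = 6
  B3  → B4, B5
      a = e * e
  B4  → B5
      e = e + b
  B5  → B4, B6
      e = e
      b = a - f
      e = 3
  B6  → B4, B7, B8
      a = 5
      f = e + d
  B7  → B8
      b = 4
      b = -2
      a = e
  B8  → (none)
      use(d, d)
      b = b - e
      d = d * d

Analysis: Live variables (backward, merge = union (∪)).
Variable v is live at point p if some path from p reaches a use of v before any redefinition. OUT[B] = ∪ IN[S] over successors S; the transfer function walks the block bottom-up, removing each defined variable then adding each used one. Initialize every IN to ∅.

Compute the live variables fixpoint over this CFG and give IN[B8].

Fixpoint table:
  B0: | IN={f} | OUT={b, f}
  B1: | IN={b, f} | OUT={b, d}
  B2: | IN={b, d} | OUT={b, d, e, f}
  B3: | IN={b, d, e, f} | OUT={a, b, d, e, f}
  B4: | IN={a, b, d, e, f} | OUT={a, d, e, f}
  B5: | IN={a, d, e, f} | OUT={a, b, d, e, f}
  B6: | IN={b, d, e} | OUT={a, b, d, e, f}
  B7: | IN={d, e} | OUT={b, d, e}
  B8: | IN={b, d, e} | OUT={}

B8 is the boundary node: OUT[B8] = {}
Applying B8's transfer function to that OUT value gives IN[B8] (row B8 above).

Answer: {b, d, e}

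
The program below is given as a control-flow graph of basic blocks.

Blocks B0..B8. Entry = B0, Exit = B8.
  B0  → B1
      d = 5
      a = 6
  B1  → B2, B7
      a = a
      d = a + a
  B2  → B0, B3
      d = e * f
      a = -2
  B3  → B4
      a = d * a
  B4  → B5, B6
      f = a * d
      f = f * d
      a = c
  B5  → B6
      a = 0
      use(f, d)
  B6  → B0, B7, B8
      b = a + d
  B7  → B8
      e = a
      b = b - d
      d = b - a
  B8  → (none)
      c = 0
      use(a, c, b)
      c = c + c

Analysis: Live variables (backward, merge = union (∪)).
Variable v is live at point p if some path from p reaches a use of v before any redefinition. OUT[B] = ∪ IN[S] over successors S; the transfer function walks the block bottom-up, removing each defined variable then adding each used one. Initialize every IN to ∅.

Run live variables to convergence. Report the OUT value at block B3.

Answer: {a, c, d, e}

Trace:
Converged values:
  B0:  IN={b, c, e, f}  OUT={a, b, c, e, f}
  B1:  IN={a, b, c, e, f}  OUT={a, b, c, d, e, f}
  B2:  IN={b, c, e, f}  OUT={a, b, c, d, e, f}
  B3:  IN={a, c, d, e}  OUT={a, c, d, e}
  B4:  IN={a, c, d, e}  OUT={a, c, d, e, f}
  B5:  IN={c, d, e, f}  OUT={a, c, d, e, f}
  B6:  IN={a, c, d, e, f}  OUT={a, b, c, d, e, f}
  B7:  IN={a, b, d}  OUT={a, b}
  B8:  IN={a, b}  OUT={}

Merge at B3: OUT[B3] = IN[B4] = {a, c, d, e}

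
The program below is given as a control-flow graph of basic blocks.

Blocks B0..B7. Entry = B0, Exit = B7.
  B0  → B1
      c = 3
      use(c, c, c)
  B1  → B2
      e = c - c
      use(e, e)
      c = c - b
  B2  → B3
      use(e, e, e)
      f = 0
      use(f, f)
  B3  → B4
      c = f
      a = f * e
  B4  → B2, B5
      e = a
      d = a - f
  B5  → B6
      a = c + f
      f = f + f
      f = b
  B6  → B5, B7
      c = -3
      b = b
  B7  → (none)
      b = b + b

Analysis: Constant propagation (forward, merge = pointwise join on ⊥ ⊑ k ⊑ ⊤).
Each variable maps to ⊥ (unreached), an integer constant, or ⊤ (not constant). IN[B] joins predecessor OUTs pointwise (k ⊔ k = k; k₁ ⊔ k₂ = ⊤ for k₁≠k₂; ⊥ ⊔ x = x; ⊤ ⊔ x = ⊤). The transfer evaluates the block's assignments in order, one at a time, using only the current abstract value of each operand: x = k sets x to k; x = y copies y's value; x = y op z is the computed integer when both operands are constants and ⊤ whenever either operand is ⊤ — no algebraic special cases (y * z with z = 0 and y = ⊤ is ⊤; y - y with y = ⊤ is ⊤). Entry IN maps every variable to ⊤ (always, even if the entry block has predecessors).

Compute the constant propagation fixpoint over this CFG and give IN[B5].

Answer: {a: ⊤, b: ⊤, c: ⊤, d: 0, e: 0, f: ⊤}

Trace:
Fixpoint table:
  B0: | IN=(all ⊤) | OUT={c:3; rest ⊤}
  B1: | IN={c:3; rest ⊤} | OUT={e:0; rest ⊤}
  B2: | IN={e:0; rest ⊤} | OUT={e:0, f:0; rest ⊤}
  B3: | IN={e:0, f:0; rest ⊤} | OUT={a:0, c:0, e:0, f:0; rest ⊤}
  B4: | IN={a:0, c:0, e:0, f:0; rest ⊤} | OUT={a:0, c:0, d:0, e:0, f:0; rest ⊤}
  B5: | IN={d:0, e:0; rest ⊤} | OUT={d:0, e:0; rest ⊤}
  B6: | IN={d:0, e:0; rest ⊤} | OUT={c:-3, d:0, e:0; rest ⊤}
  B7: | IN={c:-3, d:0, e:0; rest ⊤} | OUT={c:-3, d:0, e:0; rest ⊤}

Merge at B5: IN[B5] = OUT[B4] ⊔ OUT[B6] = {a: ⊤, b: ⊤, c: ⊤, d: 0, e: 0, f: ⊤}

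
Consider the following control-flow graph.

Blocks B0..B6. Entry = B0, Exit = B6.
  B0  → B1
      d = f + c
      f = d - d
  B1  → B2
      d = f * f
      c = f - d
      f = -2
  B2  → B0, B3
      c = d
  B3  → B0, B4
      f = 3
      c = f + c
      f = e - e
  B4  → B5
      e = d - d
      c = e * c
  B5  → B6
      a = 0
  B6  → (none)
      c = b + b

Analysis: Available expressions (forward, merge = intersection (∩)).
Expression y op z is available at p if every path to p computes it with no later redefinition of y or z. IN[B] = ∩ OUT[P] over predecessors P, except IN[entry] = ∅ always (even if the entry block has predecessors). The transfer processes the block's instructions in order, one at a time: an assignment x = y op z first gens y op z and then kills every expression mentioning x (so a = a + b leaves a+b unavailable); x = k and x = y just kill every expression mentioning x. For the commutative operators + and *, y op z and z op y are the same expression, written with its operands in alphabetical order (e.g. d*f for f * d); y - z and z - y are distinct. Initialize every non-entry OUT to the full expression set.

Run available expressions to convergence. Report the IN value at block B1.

Fixpoint table:
  B0:   IN={}   OUT={d-d}
  B1:   IN={d-d}   OUT={}
  B2:   IN={}   OUT={}
  B3:   IN={}   OUT={e-e}
  B4:   IN={e-e}   OUT={d-d}
  B5:   IN={d-d}   OUT={d-d}
  B6:   IN={d-d}   OUT={b+b, d-d}

Merge at B1: IN[B1] = OUT[B0] = {d-d}

Answer: {d-d}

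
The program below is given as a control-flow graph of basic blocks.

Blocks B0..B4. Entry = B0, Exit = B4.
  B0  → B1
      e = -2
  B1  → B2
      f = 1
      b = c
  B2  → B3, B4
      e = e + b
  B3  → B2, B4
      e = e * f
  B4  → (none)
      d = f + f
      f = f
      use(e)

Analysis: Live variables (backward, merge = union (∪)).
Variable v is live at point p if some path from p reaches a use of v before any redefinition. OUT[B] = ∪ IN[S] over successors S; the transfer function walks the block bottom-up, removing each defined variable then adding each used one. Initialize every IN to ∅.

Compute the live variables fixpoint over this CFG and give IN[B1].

Per-block solution:
  B0: | IN={c} | OUT={c, e}
  B1: | IN={c, e} | OUT={b, e, f}
  B2: | IN={b, e, f} | OUT={b, e, f}
  B3: | IN={b, e, f} | OUT={b, e, f}
  B4: | IN={e, f} | OUT={}

Merge at B1: OUT[B1] = IN[B2] = {b, e, f}
Applying B1's transfer function to that OUT value gives IN[B1] (row B1 above).

Answer: {c, e}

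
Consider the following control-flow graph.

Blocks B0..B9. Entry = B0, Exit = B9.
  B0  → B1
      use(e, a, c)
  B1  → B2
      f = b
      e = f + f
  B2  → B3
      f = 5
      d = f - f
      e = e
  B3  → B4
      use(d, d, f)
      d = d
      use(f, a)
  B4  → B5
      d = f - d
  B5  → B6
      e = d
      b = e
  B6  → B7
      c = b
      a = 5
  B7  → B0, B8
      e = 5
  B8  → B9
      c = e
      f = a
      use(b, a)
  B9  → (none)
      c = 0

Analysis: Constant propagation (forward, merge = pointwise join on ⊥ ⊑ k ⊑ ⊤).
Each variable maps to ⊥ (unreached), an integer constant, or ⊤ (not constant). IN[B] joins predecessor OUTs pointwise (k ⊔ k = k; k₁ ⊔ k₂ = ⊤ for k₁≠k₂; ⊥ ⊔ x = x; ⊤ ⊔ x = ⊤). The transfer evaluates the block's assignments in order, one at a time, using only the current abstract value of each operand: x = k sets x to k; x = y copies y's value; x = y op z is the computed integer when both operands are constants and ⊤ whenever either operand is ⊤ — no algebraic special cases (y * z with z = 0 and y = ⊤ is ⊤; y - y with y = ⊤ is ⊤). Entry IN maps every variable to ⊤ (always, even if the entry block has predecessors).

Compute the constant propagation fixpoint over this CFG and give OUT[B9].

Converged values:
  B0:   IN=(all ⊤)   OUT=(all ⊤)
  B1:   IN=(all ⊤)   OUT=(all ⊤)
  B2:   IN=(all ⊤)   OUT={d:0, f:5; rest ⊤}
  B3:   IN={d:0, f:5; rest ⊤}   OUT={d:0, f:5; rest ⊤}
  B4:   IN={d:0, f:5; rest ⊤}   OUT={d:5, f:5; rest ⊤}
  B5:   IN={d:5, f:5; rest ⊤}   OUT={b:5, d:5, e:5, f:5; rest ⊤}
  B6:   IN={b:5, d:5, e:5, f:5; rest ⊤}   OUT={a:5, b:5, c:5, d:5, e:5, f:5; rest ⊤}
  B7:   IN={a:5, b:5, c:5, d:5, e:5, f:5; rest ⊤}   OUT={a:5, b:5, c:5, d:5, e:5, f:5; rest ⊤}
  B8:   IN={a:5, b:5, c:5, d:5, e:5, f:5; rest ⊤}   OUT={a:5, b:5, c:5, d:5, e:5, f:5; rest ⊤}
  B9:   IN={a:5, b:5, c:5, d:5, e:5, f:5; rest ⊤}   OUT={a:5, b:5, c:0, d:5, e:5, f:5; rest ⊤}

Merge at B9: IN[B9] = OUT[B8] = {a: 5, b: 5, c: 5, d: 5, e: 5, f: 5}
Applying B9's transfer function to that IN value gives OUT[B9] (row B9 above).

Answer: {a: 5, b: 5, c: 0, d: 5, e: 5, f: 5}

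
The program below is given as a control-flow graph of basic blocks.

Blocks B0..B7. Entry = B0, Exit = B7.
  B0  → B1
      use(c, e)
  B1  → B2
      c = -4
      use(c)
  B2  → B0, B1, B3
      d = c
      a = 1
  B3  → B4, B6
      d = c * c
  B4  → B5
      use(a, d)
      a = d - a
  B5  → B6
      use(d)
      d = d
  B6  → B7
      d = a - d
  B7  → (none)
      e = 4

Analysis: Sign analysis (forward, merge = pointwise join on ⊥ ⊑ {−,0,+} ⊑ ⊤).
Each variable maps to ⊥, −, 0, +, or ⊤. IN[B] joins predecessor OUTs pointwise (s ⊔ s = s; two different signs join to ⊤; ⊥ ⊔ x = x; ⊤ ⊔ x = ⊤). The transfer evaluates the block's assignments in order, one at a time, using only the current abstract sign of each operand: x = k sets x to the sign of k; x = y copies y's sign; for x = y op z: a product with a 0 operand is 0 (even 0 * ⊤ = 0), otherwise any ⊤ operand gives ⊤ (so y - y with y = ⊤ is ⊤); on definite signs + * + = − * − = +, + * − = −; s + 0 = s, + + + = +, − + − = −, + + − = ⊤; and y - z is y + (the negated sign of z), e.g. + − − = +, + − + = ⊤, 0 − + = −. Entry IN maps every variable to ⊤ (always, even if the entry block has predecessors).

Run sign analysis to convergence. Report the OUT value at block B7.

Fixpoint table:
  B0:  IN=(all ⊤)  OUT=(all ⊤)
  B1:  IN=(all ⊤)  OUT={c:-; rest ⊤}
  B2:  IN={c:-; rest ⊤}  OUT={a:+, c:-, d:-; rest ⊤}
  B3:  IN={a:+, c:-, d:-; rest ⊤}  OUT={a:+, c:-, d:+; rest ⊤}
  B4:  IN={a:+, c:-, d:+; rest ⊤}  OUT={c:-, d:+; rest ⊤}
  B5:  IN={c:-, d:+; rest ⊤}  OUT={c:-, d:+; rest ⊤}
  B6:  IN={c:-, d:+; rest ⊤}  OUT={c:-; rest ⊤}
  B7:  IN={c:-; rest ⊤}  OUT={c:-, e:+; rest ⊤}

Merge at B7: IN[B7] = OUT[B6] = {a: ⊤, b: ⊤, c: -, d: ⊤, e: ⊤, f: ⊤}
Applying B7's transfer function to that IN value gives OUT[B7] (row B7 above).

Answer: {a: ⊤, b: ⊤, c: -, d: ⊤, e: +, f: ⊤}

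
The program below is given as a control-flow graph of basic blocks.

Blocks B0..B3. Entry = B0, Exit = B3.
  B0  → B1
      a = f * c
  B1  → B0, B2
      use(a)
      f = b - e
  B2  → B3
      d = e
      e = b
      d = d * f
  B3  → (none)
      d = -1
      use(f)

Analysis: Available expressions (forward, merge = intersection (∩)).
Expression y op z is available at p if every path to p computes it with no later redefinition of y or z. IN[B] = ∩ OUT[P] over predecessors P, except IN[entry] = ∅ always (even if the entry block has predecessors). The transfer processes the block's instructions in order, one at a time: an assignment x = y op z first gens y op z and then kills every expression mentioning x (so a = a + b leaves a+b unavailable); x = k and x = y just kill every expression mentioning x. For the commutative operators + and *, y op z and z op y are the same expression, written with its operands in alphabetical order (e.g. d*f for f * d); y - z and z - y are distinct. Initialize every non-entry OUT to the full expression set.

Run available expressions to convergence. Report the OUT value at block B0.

Converged values:
  B0:   IN={}   OUT={c*f}
  B1:   IN={c*f}   OUT={b-e}
  B2:   IN={b-e}   OUT={}
  B3:   IN={}   OUT={}

Merge at B0 (entry node, so the boundary value {} is joined with the incoming edge(s)): IN[B0] = {} ∩ OUT[B1] = {}
Applying B0's transfer function to that IN value gives OUT[B0] (row B0 above).

Answer: {c*f}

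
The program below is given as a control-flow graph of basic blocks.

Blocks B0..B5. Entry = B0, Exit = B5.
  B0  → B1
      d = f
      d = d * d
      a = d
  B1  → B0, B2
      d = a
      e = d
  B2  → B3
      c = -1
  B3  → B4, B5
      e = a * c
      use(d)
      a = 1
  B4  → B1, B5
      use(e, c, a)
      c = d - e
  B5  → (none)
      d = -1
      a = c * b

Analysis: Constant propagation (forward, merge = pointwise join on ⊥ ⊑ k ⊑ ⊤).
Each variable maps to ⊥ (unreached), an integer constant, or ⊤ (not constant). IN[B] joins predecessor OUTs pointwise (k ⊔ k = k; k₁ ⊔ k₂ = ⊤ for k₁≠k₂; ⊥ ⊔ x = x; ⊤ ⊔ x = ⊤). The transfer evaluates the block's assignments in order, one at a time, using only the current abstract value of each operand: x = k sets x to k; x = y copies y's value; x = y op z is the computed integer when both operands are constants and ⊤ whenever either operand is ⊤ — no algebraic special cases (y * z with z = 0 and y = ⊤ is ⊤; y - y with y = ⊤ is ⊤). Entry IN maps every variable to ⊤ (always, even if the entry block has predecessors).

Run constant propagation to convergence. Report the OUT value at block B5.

Answer: {a: ⊤, b: ⊤, c: ⊤, d: -1, e: ⊤, f: ⊤}

Derivation:
Converged values:
  B0: | IN=(all ⊤) | OUT=(all ⊤)
  B1: | IN=(all ⊤) | OUT=(all ⊤)
  B2: | IN=(all ⊤) | OUT={c:-1; rest ⊤}
  B3: | IN={c:-1; rest ⊤} | OUT={a:1, c:-1; rest ⊤}
  B4: | IN={a:1, c:-1; rest ⊤} | OUT={a:1; rest ⊤}
  B5: | IN={a:1; rest ⊤} | OUT={d:-1; rest ⊤}

Merge at B5: IN[B5] = OUT[B3] ⊔ OUT[B4] = {a: 1, b: ⊤, c: ⊤, d: ⊤, e: ⊤, f: ⊤}
Applying B5's transfer function to that IN value gives OUT[B5] (row B5 above).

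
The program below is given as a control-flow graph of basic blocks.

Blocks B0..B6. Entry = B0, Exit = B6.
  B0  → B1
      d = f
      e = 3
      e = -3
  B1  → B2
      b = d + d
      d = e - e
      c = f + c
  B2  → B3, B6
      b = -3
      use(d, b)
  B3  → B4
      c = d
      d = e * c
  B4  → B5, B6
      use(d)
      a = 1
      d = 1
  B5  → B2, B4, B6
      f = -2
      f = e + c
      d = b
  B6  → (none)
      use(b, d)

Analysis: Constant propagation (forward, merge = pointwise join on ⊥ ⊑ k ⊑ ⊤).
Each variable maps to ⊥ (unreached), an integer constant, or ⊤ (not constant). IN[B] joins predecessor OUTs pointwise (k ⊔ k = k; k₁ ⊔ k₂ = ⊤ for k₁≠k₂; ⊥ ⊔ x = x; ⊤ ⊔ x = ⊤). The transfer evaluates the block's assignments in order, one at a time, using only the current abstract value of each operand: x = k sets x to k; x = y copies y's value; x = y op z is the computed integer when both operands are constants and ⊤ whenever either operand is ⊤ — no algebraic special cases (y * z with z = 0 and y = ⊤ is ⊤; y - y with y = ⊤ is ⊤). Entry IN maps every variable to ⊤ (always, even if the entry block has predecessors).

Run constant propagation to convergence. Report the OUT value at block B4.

Answer: {a: 1, b: -3, c: ⊤, d: 1, e: -3, f: ⊤}

Derivation:
Fixpoint table:
  B0: | IN=(all ⊤) | OUT={e:-3; rest ⊤}
  B1: | IN={e:-3; rest ⊤} | OUT={d:0, e:-3; rest ⊤}
  B2: | IN={e:-3; rest ⊤} | OUT={b:-3, e:-3; rest ⊤}
  B3: | IN={b:-3, e:-3; rest ⊤} | OUT={b:-3, e:-3; rest ⊤}
  B4: | IN={b:-3, e:-3; rest ⊤} | OUT={a:1, b:-3, d:1, e:-3; rest ⊤}
  B5: | IN={a:1, b:-3, d:1, e:-3; rest ⊤} | OUT={a:1, b:-3, d:-3, e:-3; rest ⊤}
  B6: | IN={b:-3, e:-3; rest ⊤} | OUT={b:-3, e:-3; rest ⊤}

Merge at B4: IN[B4] = OUT[B3] ⊔ OUT[B5] = {a: ⊤, b: -3, c: ⊤, d: ⊤, e: -3, f: ⊤}
Applying B4's transfer function to that IN value gives OUT[B4] (row B4 above).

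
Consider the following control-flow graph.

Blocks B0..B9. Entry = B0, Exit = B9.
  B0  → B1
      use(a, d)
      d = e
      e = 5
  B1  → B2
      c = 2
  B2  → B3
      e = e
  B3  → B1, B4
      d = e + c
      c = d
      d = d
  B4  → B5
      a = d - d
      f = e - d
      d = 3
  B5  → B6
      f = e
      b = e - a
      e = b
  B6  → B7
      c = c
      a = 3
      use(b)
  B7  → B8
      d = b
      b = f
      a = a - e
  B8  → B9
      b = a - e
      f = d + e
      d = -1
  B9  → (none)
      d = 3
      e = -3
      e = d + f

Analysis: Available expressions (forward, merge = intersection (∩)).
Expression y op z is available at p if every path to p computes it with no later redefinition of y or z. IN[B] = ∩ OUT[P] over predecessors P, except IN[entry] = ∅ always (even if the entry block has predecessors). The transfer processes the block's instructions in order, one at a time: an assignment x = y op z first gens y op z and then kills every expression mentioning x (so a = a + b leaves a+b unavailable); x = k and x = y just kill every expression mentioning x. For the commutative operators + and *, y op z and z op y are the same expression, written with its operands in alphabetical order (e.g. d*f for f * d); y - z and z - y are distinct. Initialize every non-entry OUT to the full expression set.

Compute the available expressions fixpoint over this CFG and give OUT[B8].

Answer: {a-e}

Trace:
Fixpoint table:
  B0: | IN={} | OUT={}
  B1: | IN={} | OUT={}
  B2: | IN={} | OUT={}
  B3: | IN={} | OUT={}
  B4: | IN={} | OUT={}
  B5: | IN={} | OUT={}
  B6: | IN={} | OUT={}
  B7: | IN={} | OUT={}
  B8: | IN={} | OUT={a-e}
  B9: | IN={a-e} | OUT={d+f}

Merge at B8: IN[B8] = OUT[B7] = {}
Applying B8's transfer function to that IN value gives OUT[B8] (row B8 above).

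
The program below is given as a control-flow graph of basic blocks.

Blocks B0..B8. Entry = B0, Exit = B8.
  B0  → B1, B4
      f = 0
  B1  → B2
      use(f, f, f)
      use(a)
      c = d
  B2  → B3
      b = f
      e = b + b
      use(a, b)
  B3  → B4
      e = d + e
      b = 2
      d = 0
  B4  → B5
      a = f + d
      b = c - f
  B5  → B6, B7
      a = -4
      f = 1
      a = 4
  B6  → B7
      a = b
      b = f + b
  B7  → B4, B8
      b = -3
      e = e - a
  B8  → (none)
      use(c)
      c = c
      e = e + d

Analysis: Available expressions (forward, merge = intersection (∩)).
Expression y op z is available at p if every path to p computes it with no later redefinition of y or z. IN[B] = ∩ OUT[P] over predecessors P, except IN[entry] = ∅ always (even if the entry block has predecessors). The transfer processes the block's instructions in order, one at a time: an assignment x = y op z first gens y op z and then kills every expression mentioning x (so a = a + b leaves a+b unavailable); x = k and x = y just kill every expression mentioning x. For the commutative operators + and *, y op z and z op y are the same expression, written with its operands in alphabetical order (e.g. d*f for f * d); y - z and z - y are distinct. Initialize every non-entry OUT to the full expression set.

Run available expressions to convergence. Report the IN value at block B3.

Converged values:
  B0:   IN={}   OUT={}
  B1:   IN={}   OUT={}
  B2:   IN={}   OUT={b+b}
  B3:   IN={b+b}   OUT={}
  B4:   IN={}   OUT={c-f, d+f}
  B5:   IN={c-f, d+f}   OUT={}
  B6:   IN={}   OUT={}
  B7:   IN={}   OUT={}
  B8:   IN={}   OUT={}

Merge at B3: IN[B3] = OUT[B2] = {b+b}

Answer: {b+b}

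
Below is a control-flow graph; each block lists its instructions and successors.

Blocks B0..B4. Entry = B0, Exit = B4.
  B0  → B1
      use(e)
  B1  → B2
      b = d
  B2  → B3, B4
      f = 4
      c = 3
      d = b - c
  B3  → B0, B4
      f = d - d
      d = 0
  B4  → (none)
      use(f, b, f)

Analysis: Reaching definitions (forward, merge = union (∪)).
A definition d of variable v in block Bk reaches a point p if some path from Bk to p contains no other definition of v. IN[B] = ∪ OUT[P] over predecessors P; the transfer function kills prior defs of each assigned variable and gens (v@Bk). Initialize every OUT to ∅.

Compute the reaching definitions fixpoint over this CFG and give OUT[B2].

Answer: {b@B1, c@B2, d@B2, f@B2}

Trace:
Converged values:
  B0:  IN={b@B1, c@B2, d@B3, f@B3}  OUT={b@B1, c@B2, d@B3, f@B3}
  B1:  IN={b@B1, c@B2, d@B3, f@B3}  OUT={b@B1, c@B2, d@B3, f@B3}
  B2:  IN={b@B1, c@B2, d@B3, f@B3}  OUT={b@B1, c@B2, d@B2, f@B2}
  B3:  IN={b@B1, c@B2, d@B2, f@B2}  OUT={b@B1, c@B2, d@B3, f@B3}
  B4:  IN={b@B1, c@B2, d@B2, d@B3, f@B2, f@B3}  OUT={b@B1, c@B2, d@B2, d@B3, f@B2, f@B3}

Merge at B2: IN[B2] = OUT[B1] = {b@B1, c@B2, d@B3, f@B3}
Applying B2's transfer function to that IN value gives OUT[B2] (row B2 above).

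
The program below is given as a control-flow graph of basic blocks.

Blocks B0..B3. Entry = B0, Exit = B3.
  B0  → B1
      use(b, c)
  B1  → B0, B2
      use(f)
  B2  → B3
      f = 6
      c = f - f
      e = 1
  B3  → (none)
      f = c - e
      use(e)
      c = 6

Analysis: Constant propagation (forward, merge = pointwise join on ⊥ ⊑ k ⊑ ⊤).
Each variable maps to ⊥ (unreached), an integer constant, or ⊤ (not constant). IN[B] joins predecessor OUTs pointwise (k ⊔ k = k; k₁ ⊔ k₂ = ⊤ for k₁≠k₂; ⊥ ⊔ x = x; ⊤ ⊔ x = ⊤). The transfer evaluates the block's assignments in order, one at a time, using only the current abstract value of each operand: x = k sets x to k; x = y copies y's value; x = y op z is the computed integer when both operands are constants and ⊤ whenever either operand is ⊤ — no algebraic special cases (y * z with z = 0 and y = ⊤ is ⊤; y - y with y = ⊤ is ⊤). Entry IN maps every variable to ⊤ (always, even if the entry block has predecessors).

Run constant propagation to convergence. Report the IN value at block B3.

Converged values:
  B0:  IN=(all ⊤)  OUT=(all ⊤)
  B1:  IN=(all ⊤)  OUT=(all ⊤)
  B2:  IN=(all ⊤)  OUT={c:0, e:1, f:6; rest ⊤}
  B3:  IN={c:0, e:1, f:6; rest ⊤}  OUT={c:6, e:1, f:-1; rest ⊤}

Merge at B3: IN[B3] = OUT[B2] = {a: ⊤, b: ⊤, c: 0, d: ⊤, e: 1, f: 6}

Answer: {a: ⊤, b: ⊤, c: 0, d: ⊤, e: 1, f: 6}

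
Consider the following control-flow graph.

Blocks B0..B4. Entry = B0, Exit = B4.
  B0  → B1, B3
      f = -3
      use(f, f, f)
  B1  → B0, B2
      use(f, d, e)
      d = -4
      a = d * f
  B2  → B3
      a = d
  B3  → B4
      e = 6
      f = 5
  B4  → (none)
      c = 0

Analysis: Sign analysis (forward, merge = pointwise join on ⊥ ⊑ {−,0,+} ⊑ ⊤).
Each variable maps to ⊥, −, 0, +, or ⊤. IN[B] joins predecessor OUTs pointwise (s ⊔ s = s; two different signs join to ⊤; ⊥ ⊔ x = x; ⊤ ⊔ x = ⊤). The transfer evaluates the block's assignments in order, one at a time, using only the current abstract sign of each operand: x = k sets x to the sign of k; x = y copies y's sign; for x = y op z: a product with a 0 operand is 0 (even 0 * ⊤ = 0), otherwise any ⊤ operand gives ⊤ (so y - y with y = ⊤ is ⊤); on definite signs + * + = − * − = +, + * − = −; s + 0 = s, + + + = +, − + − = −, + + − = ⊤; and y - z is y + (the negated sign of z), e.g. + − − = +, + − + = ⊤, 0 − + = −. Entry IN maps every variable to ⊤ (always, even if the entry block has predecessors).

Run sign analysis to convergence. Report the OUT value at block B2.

Answer: {a: -, b: ⊤, c: ⊤, d: -, e: ⊤, f: -}

Working:
Per-block solution:
  B0:  IN=(all ⊤)  OUT={f:-; rest ⊤}
  B1:  IN={f:-; rest ⊤}  OUT={a:+, d:-, f:-; rest ⊤}
  B2:  IN={a:+, d:-, f:-; rest ⊤}  OUT={a:-, d:-, f:-; rest ⊤}
  B3:  IN={f:-; rest ⊤}  OUT={e:+, f:+; rest ⊤}
  B4:  IN={e:+, f:+; rest ⊤}  OUT={c:0, e:+, f:+; rest ⊤}

Merge at B2: IN[B2] = OUT[B1] = {a: +, b: ⊤, c: ⊤, d: -, e: ⊤, f: -}
Applying B2's transfer function to that IN value gives OUT[B2] (row B2 above).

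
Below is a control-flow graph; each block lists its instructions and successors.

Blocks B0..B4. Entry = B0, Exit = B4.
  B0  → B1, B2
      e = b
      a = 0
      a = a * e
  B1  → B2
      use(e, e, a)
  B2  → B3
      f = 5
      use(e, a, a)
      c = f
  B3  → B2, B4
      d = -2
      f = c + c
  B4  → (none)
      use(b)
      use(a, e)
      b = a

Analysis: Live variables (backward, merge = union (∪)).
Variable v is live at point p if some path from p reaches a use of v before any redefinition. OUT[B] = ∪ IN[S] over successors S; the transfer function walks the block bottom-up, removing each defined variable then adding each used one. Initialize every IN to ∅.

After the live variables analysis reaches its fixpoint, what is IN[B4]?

Converged values:
  B0:  IN={b}  OUT={a, b, e}
  B1:  IN={a, b, e}  OUT={a, b, e}
  B2:  IN={a, b, e}  OUT={a, b, c, e}
  B3:  IN={a, b, c, e}  OUT={a, b, e}
  B4:  IN={a, b, e}  OUT={}

B4 is the boundary node: OUT[B4] = {}
Applying B4's transfer function to that OUT value gives IN[B4] (row B4 above).

Answer: {a, b, e}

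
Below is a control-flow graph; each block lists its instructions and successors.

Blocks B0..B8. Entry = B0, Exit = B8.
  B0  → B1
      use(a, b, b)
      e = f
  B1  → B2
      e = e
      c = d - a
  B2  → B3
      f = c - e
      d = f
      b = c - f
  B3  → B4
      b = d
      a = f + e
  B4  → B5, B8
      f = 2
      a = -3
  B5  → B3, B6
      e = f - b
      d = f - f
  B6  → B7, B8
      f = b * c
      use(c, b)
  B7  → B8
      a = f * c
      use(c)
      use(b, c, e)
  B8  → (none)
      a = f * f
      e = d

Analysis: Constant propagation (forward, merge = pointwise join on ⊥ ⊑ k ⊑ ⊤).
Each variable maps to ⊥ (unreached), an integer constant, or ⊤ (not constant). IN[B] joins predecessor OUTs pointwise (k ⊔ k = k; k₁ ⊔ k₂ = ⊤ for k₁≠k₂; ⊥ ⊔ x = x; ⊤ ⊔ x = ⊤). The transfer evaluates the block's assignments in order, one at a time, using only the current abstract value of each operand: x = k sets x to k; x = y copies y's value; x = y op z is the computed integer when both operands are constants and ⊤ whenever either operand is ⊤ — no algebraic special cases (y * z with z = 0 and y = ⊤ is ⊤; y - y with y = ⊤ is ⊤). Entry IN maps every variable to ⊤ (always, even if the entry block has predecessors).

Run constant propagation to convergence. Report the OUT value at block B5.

Per-block solution:
  B0: | IN=(all ⊤) | OUT=(all ⊤)
  B1: | IN=(all ⊤) | OUT=(all ⊤)
  B2: | IN=(all ⊤) | OUT=(all ⊤)
  B3: | IN=(all ⊤) | OUT=(all ⊤)
  B4: | IN=(all ⊤) | OUT={a:-3, f:2; rest ⊤}
  B5: | IN={a:-3, f:2; rest ⊤} | OUT={a:-3, d:0, f:2; rest ⊤}
  B6: | IN={a:-3, d:0, f:2; rest ⊤} | OUT={a:-3, d:0; rest ⊤}
  B7: | IN={a:-3, d:0; rest ⊤} | OUT={d:0; rest ⊤}
  B8: | IN=(all ⊤) | OUT=(all ⊤)

Merge at B5: IN[B5] = OUT[B4] = {a: -3, b: ⊤, c: ⊤, d: ⊤, e: ⊤, f: 2}
Applying B5's transfer function to that IN value gives OUT[B5] (row B5 above).

Answer: {a: -3, b: ⊤, c: ⊤, d: 0, e: ⊤, f: 2}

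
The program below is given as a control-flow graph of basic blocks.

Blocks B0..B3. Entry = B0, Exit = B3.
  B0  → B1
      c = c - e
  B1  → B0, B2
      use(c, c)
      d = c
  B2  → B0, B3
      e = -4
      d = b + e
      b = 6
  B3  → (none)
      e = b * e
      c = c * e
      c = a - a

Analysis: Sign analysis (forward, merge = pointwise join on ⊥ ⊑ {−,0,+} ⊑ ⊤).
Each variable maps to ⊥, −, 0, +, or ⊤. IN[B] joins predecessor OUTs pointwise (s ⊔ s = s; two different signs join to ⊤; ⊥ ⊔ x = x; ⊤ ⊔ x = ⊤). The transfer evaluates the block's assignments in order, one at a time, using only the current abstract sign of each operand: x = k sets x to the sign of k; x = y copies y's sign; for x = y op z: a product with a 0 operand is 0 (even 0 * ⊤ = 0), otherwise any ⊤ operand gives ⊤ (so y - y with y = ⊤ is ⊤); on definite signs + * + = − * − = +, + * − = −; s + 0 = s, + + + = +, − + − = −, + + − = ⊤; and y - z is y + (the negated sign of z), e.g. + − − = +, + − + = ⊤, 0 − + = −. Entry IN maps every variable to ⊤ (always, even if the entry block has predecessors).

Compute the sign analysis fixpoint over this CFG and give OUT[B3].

Converged values:
  B0:  IN=(all ⊤)  OUT=(all ⊤)
  B1:  IN=(all ⊤)  OUT=(all ⊤)
  B2:  IN=(all ⊤)  OUT={b:+, e:-; rest ⊤}
  B3:  IN={b:+, e:-; rest ⊤}  OUT={b:+, e:-; rest ⊤}

Merge at B3: IN[B3] = OUT[B2] = {a: ⊤, b: +, c: ⊤, d: ⊤, e: -, f: ⊤}
Applying B3's transfer function to that IN value gives OUT[B3] (row B3 above).

Answer: {a: ⊤, b: +, c: ⊤, d: ⊤, e: -, f: ⊤}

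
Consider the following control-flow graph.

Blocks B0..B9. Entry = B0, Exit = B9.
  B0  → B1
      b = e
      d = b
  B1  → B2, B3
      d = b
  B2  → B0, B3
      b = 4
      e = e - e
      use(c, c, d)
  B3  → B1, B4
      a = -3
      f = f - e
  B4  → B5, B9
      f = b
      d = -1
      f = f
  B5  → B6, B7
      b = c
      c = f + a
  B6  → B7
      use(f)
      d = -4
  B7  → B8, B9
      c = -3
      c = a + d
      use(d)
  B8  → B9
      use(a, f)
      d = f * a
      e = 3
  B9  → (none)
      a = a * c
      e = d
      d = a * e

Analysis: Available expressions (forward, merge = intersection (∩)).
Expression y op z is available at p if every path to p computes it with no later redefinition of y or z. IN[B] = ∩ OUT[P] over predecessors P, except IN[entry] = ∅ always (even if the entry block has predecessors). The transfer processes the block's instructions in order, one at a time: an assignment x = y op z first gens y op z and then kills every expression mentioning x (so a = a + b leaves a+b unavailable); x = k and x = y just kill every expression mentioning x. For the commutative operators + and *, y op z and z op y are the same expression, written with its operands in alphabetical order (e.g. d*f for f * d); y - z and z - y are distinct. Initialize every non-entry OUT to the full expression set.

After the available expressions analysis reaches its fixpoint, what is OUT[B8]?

Fixpoint table:
  B0:   IN={}   OUT={}
  B1:   IN={}   OUT={}
  B2:   IN={}   OUT={}
  B3:   IN={}   OUT={}
  B4:   IN={}   OUT={}
  B5:   IN={}   OUT={a+f}
  B6:   IN={a+f}   OUT={a+f}
  B7:   IN={a+f}   OUT={a+d, a+f}
  B8:   IN={a+d, a+f}   OUT={a*f, a+f}
  B9:   IN={}   OUT={a*e}

Merge at B8: IN[B8] = OUT[B7] = {a+d, a+f}
Applying B8's transfer function to that IN value gives OUT[B8] (row B8 above).

Answer: {a*f, a+f}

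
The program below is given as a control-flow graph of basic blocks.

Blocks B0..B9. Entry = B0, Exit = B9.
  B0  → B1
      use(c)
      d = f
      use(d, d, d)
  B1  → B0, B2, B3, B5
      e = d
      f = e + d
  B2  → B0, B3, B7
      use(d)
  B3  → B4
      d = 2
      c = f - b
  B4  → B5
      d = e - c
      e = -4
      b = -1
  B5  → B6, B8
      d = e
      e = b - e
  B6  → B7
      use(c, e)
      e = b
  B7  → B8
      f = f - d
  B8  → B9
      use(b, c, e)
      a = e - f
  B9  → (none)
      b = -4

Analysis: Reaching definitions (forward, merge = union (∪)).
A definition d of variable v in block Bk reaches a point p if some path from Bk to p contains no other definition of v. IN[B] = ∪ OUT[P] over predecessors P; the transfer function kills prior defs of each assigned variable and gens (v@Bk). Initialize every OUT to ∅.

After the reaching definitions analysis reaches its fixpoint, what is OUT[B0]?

Per-block solution:
  B0:  IN={d@B0, e@B1, f@B1}  OUT={d@B0, e@B1, f@B1}
  B1:  IN={d@B0, e@B1, f@B1}  OUT={d@B0, e@B1, f@B1}
  B2:  IN={d@B0, e@B1, f@B1}  OUT={d@B0, e@B1, f@B1}
  B3:  IN={d@B0, e@B1, f@B1}  OUT={c@B3, d@B3, e@B1, f@B1}
  B4:  IN={c@B3, d@B3, e@B1, f@B1}  OUT={b@B4, c@B3, d@B4, e@B4, f@B1}
  B5:  IN={b@B4, c@B3, d@B0, d@B4, e@B1, e@B4, f@B1}  OUT={b@B4, c@B3, d@B5, e@B5, f@B1}
  B6:  IN={b@B4, c@B3, d@B5, e@B5, f@B1}  OUT={b@B4, c@B3, d@B5, e@B6, f@B1}
  B7:  IN={b@B4, c@B3, d@B0, d@B5, e@B1, e@B6, f@B1}  OUT={b@B4, c@B3, d@B0, d@B5, e@B1, e@B6, f@B7}
  B8:  IN={b@B4, c@B3, d@B0, d@B5, e@B1, e@B5, e@B6, f@B1, f@B7}  OUT={a@B8, b@B4, c@B3, d@B0, d@B5, e@B1, e@B5, e@B6, f@B1, f@B7}
  B9:  IN={a@B8, b@B4, c@B3, d@B0, d@B5, e@B1, e@B5, e@B6, f@B1, f@B7}  OUT={a@B8, b@B9, c@B3, d@B0, d@B5, e@B1, e@B5, e@B6, f@B1, f@B7}

Merge at B0 (entry node, so the boundary value {} is joined with the incoming edge(s)): IN[B0] = {} ⊔ OUT[B1] ⊔ OUT[B2] = {d@B0, e@B1, f@B1}
Applying B0's transfer function to that IN value gives OUT[B0] (row B0 above).

Answer: {d@B0, e@B1, f@B1}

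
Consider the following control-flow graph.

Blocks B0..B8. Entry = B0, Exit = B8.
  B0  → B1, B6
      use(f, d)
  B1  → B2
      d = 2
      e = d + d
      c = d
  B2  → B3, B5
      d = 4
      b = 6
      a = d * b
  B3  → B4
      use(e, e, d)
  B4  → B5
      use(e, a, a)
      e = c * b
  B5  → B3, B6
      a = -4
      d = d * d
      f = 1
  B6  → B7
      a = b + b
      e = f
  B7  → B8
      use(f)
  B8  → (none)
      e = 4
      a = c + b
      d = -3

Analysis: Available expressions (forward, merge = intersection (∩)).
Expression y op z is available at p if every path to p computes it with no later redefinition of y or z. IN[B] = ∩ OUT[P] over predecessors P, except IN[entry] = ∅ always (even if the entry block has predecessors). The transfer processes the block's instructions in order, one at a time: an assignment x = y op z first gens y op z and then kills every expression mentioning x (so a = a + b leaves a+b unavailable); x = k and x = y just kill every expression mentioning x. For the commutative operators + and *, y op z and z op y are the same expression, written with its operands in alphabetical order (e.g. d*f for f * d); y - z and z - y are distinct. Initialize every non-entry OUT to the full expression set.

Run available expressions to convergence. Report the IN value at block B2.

Answer: {d+d}

Trace:
Per-block solution:
  B0: | IN={} | OUT={}
  B1: | IN={} | OUT={d+d}
  B2: | IN={d+d} | OUT={b*d}
  B3: | IN={} | OUT={}
  B4: | IN={} | OUT={b*c}
  B5: | IN={} | OUT={}
  B6: | IN={} | OUT={b+b}
  B7: | IN={b+b} | OUT={b+b}
  B8: | IN={b+b} | OUT={b+b, b+c}

Merge at B2: IN[B2] = OUT[B1] = {d+d}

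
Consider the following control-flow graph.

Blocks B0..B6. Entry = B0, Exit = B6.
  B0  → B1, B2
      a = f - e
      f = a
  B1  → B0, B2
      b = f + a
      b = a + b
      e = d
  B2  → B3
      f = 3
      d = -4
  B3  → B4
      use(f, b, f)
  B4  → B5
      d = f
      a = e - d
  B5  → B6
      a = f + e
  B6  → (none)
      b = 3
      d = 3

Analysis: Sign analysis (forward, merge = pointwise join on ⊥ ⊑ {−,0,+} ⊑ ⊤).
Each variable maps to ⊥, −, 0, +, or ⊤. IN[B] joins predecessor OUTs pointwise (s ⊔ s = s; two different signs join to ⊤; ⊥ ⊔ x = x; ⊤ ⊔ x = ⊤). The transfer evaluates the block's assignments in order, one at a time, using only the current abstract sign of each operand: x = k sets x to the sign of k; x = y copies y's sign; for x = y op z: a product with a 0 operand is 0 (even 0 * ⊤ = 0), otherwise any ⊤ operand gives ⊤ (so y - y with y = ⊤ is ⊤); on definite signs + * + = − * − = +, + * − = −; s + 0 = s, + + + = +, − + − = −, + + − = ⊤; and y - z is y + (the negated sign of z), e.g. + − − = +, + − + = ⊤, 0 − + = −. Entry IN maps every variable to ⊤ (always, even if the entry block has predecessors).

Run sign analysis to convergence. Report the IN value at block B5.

Per-block solution:
  B0:  IN=(all ⊤)  OUT=(all ⊤)
  B1:  IN=(all ⊤)  OUT=(all ⊤)
  B2:  IN=(all ⊤)  OUT={d:-, f:+; rest ⊤}
  B3:  IN={d:-, f:+; rest ⊤}  OUT={d:-, f:+; rest ⊤}
  B4:  IN={d:-, f:+; rest ⊤}  OUT={d:+, f:+; rest ⊤}
  B5:  IN={d:+, f:+; rest ⊤}  OUT={d:+, f:+; rest ⊤}
  B6:  IN={d:+, f:+; rest ⊤}  OUT={b:+, d:+, f:+; rest ⊤}

Merge at B5: IN[B5] = OUT[B4] = {a: ⊤, b: ⊤, c: ⊤, d: +, e: ⊤, f: +}

Answer: {a: ⊤, b: ⊤, c: ⊤, d: +, e: ⊤, f: +}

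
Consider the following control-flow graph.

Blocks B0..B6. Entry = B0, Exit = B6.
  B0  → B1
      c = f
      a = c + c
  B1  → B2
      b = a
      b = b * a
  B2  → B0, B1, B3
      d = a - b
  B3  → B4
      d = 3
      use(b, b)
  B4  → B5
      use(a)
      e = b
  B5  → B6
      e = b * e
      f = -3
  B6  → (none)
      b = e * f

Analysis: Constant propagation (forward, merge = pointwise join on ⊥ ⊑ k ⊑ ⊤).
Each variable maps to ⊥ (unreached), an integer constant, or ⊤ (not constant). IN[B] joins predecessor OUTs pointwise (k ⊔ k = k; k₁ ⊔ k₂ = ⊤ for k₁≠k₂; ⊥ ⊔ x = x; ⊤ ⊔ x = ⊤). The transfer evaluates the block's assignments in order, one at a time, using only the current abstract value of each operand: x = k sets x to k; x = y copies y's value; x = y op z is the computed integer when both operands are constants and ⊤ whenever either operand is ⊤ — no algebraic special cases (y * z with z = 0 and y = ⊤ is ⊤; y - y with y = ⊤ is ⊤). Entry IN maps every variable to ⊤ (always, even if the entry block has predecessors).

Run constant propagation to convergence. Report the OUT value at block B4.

Answer: {a: ⊤, b: ⊤, c: ⊤, d: 3, e: ⊤, f: ⊤}

Working:
Per-block solution:
  B0:  IN=(all ⊤)  OUT=(all ⊤)
  B1:  IN=(all ⊤)  OUT=(all ⊤)
  B2:  IN=(all ⊤)  OUT=(all ⊤)
  B3:  IN=(all ⊤)  OUT={d:3; rest ⊤}
  B4:  IN={d:3; rest ⊤}  OUT={d:3; rest ⊤}
  B5:  IN={d:3; rest ⊤}  OUT={d:3, f:-3; rest ⊤}
  B6:  IN={d:3, f:-3; rest ⊤}  OUT={d:3, f:-3; rest ⊤}

Merge at B4: IN[B4] = OUT[B3] = {a: ⊤, b: ⊤, c: ⊤, d: 3, e: ⊤, f: ⊤}
Applying B4's transfer function to that IN value gives OUT[B4] (row B4 above).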